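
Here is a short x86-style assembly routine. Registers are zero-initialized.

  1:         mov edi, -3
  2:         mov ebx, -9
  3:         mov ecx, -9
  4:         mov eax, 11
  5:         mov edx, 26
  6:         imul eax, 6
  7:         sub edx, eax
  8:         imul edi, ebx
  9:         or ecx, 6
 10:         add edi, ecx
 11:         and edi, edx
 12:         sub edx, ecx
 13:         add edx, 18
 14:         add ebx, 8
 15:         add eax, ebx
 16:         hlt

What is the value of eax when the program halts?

65

after mov edi, -3: edi=-3
after mov ebx, -9: ebx=-9
after mov ecx, -9: ecx=-9
after mov eax, 11: eax=11
after mov edx, 26: edx=26
after imul eax, 6: eax=11*6=66
after sub edx, eax: edx=26-66=-40
after imul edi, ebx: edi=(-3)*(-9)=27
after or ecx, 6: ecx=(-9)|6=-9
after add edi, ecx: edi=27+(-9)=18
after and edi, edx: edi=18&(-40)=16
after sub edx, ecx: edx=(-40)-(-9)=-31
after add edx, 18: edx=(-31)+18=-13
after add ebx, 8: ebx=(-9)+8=-1
after add eax, ebx: eax=66+(-1)=65
halt.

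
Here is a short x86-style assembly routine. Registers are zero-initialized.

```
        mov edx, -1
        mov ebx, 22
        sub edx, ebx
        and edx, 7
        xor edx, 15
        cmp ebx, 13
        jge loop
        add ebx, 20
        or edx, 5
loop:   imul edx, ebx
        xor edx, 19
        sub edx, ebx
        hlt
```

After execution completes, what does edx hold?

mov edx, -1 → edx=-1
mov ebx, 22 → ebx=22
sub edx, ebx → edx=(-1)-22=-23
and edx, 7 → edx=(-23)&7=1
xor edx, 15 → edx=1^15=14
cmp ebx, 13  (cmp 22,13)
jge loop: taken
imul edx, ebx → edx=14*22=308
xor edx, 19 → edx=308^19=295
sub edx, ebx → edx=295-22=273
halt.

273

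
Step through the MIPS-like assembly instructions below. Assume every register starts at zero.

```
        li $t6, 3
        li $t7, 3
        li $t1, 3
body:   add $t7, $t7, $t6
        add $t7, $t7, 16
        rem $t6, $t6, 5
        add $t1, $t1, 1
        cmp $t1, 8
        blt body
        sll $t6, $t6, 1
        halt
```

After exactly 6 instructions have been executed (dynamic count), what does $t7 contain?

li $t6, 3 → $t6=3
li $t7, 3 → $t7=3
li $t1, 3 → $t1=3
add $t7, $t7, $t6 → $t7=3+3=6
add $t7, $t7, 16 → $t7=6+16=22
rem $t6, $t6, 5 → $t6=3%5=3
After step 6: $t7 = 22.

22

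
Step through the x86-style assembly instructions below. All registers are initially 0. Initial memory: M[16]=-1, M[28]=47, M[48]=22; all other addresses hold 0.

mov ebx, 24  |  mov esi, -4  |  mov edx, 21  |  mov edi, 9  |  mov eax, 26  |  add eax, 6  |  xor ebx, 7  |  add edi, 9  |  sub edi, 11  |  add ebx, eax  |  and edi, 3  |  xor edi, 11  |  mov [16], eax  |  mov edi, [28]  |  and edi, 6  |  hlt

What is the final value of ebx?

ebx=24
esi=-4
edx=21
edi=9
eax=26
eax=26+6=32
ebx=24^7=31
edi=9+9=18
edi=18-11=7
ebx=31+32=63
edi=7&3=3
edi=3^11=8
mov [16], eax → M[16]=32
edi=M[28]=47
edi=47&6=6
halt.

63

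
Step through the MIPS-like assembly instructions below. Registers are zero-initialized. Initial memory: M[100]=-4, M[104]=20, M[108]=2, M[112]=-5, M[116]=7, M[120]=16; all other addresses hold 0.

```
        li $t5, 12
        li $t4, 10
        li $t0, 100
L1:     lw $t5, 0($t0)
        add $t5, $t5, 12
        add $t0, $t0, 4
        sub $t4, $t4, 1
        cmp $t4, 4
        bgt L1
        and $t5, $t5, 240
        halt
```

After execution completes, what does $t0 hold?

124

$t5=12
$t4=10
$t0=100
$t5=M[100]=-4
$t5=(-4)+12=8
$t0=100+4=104
$t4=10-1=9
cmp $t4, 4  (cmp 9,4)
bgt L1: taken
$t5=M[104]=20
$t5=20+12=32
$t0=104+4=108
$t4=9-1=8
cmp $t4, 4  (cmp 8,4)
bgt L1: taken
$t5=M[108]=2
$t5=2+12=14
$t0=108+4=112
$t4=8-1=7
cmp $t4, 4  (cmp 7,4)
bgt L1: taken
$t5=M[112]=-5
$t5=(-5)+12=7
$t0=112+4=116
$t4=7-1=6
cmp $t4, 4  (cmp 6,4)
bgt L1: taken
$t5=M[116]=7
$t5=7+12=19
$t0=116+4=120
$t4=6-1=5
cmp $t4, 4  (cmp 5,4)
bgt L1: taken
$t5=M[120]=16
$t5=16+12=28
$t0=120+4=124
$t4=5-1=4
cmp $t4, 4  (cmp 4,4)
bgt L1: not taken
$t5=28&240=16
halt.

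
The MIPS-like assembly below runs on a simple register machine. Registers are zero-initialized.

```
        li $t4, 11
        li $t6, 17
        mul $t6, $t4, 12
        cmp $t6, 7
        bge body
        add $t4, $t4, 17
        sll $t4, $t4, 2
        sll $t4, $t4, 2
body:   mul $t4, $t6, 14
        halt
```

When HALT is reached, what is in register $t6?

after li $t4, 11: $t4=11
after li $t6, 17: $t6=17
after mul $t6, $t4, 12: $t6=11*12=132
cmp $t6, 7  (cmp 132,7)
bge body: taken
after mul $t4, $t6, 14: $t4=132*14=1848
halt.

132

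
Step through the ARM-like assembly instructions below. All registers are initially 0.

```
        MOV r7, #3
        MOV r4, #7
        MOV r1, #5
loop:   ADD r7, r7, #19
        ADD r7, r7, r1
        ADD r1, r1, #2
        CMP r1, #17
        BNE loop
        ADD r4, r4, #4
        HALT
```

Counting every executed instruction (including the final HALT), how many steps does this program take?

35

r7=3
r4=7
r1=5
r7=3+19=22
r7=22+5=27
r1=5+2=7
CMP r1, #17  (cmp 7,17)
BNE loop: taken
r7=27+19=46
r7=46+7=53
r1=7+2=9
CMP r1, #17  (cmp 9,17)
BNE loop: taken
r7=53+19=72
r7=72+9=81
r1=9+2=11
CMP r1, #17  (cmp 11,17)
BNE loop: taken
r7=81+19=100
r7=100+11=111
r1=11+2=13
CMP r1, #17  (cmp 13,17)
BNE loop: taken
r7=111+19=130
r7=130+13=143
r1=13+2=15
CMP r1, #17  (cmp 15,17)
BNE loop: taken
r7=143+19=162
r7=162+15=177
r1=15+2=17
CMP r1, #17  (cmp 17,17)
BNE loop: not taken
r4=7+4=11
halt.
Total executed instructions: 35.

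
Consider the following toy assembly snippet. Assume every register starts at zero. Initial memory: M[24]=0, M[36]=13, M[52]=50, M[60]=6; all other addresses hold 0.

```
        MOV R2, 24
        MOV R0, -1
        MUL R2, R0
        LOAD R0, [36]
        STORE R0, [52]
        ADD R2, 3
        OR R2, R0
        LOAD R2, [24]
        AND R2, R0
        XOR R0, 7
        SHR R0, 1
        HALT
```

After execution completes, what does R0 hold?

after MOV R2, 24: R2=24
after MOV R0, -1: R0=-1
after MUL R2, R0: R2=24*(-1)=-24
after LOAD R0, [36]: R0=M[36]=13
STORE R0, [52] → M[52]=13
after ADD R2, 3: R2=(-24)+3=-21
after OR R2, R0: R2=(-21)|13=-17
after LOAD R2, [24]: R2=M[24]=0
after AND R2, R0: R2=0&13=0
after XOR R0, 7: R0=13^7=10
after SHR R0, 1: R0=10>>1=5
halt.

5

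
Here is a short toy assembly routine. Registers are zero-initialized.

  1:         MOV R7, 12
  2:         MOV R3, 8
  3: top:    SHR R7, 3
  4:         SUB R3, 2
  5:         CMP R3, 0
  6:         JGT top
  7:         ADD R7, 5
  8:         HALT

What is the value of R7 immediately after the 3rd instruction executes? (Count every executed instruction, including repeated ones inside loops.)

MOV R7, 12 → R7=12
MOV R3, 8 → R3=8
SHR R7, 3 → R7=12>>3=1
After step 3: R7 = 1.

1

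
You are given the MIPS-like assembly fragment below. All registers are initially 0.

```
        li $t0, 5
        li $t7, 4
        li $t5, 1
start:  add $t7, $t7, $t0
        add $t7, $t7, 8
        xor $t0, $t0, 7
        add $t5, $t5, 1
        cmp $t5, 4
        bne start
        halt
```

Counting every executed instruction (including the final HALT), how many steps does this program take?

22

$t0=5
$t7=4
$t5=1
$t7=4+5=9
$t7=9+8=17
$t0=5^7=2
$t5=1+1=2
cmp $t5, 4  (cmp 2,4)
bne start: taken
$t7=17+2=19
$t7=19+8=27
$t0=2^7=5
$t5=2+1=3
cmp $t5, 4  (cmp 3,4)
bne start: taken
$t7=27+5=32
$t7=32+8=40
$t0=5^7=2
$t5=3+1=4
cmp $t5, 4  (cmp 4,4)
bne start: not taken
halt.
Total executed instructions: 22.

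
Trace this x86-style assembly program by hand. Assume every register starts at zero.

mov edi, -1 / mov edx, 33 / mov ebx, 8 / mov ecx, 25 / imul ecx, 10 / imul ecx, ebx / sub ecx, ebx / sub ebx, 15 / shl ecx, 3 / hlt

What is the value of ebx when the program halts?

edi=-1
edx=33
ebx=8
ecx=25
ecx=25*10=250
ecx=250*8=2000
ecx=2000-8=1992
ebx=8-15=-7
ecx=1992<<3=15936
halt.

-7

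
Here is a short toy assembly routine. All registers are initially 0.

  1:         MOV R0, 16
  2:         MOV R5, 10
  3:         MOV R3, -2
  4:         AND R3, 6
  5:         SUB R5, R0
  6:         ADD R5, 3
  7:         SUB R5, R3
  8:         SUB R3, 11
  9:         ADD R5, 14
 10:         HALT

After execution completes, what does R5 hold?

R0=16
R5=10
R3=-2
R3=(-2)&6=6
R5=10-16=-6
R5=(-6)+3=-3
R5=(-3)-6=-9
R3=6-11=-5
R5=(-9)+14=5
halt.

5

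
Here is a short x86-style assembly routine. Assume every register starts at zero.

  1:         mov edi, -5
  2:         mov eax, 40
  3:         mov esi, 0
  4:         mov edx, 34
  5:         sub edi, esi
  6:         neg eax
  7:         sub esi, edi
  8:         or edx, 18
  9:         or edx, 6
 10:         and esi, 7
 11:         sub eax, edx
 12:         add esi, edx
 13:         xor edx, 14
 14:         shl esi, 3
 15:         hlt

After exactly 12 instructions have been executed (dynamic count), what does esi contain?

59

mov edi, -5 → edi=-5
mov eax, 40 → eax=40
mov esi, 0 → esi=0
mov edx, 34 → edx=34
sub edi, esi → edi=(-5)-0=-5
neg eax → eax=-(40)=-40
sub esi, edi → esi=0-(-5)=5
or edx, 18 → edx=34|18=50
or edx, 6 → edx=50|6=54
and esi, 7 → esi=5&7=5
sub eax, edx → eax=(-40)-54=-94
add esi, edx → esi=5+54=59
After step 12: esi = 59.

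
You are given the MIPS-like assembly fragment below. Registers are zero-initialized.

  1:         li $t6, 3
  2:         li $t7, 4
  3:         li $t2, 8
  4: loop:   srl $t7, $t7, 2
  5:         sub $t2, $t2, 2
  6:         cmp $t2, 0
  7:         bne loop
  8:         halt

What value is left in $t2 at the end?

0

li $t6, 3 → $t6=3
li $t7, 4 → $t7=4
li $t2, 8 → $t2=8
srl $t7, $t7, 2 → $t7=4>>2=1
sub $t2, $t2, 2 → $t2=8-2=6
cmp $t2, 0  (cmp 6,0)
bne loop: taken
srl $t7, $t7, 2 → $t7=1>>2=0
sub $t2, $t2, 2 → $t2=6-2=4
cmp $t2, 0  (cmp 4,0)
bne loop: taken
srl $t7, $t7, 2 → $t7=0>>2=0
sub $t2, $t2, 2 → $t2=4-2=2
cmp $t2, 0  (cmp 2,0)
bne loop: taken
srl $t7, $t7, 2 → $t7=0>>2=0
sub $t2, $t2, 2 → $t2=2-2=0
cmp $t2, 0  (cmp 0,0)
bne loop: not taken
halt.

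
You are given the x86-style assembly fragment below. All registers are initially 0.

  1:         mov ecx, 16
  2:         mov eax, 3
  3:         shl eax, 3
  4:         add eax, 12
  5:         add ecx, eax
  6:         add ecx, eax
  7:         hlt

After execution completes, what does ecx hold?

ecx=16
eax=3
eax=3<<3=24
eax=24+12=36
ecx=16+36=52
ecx=52+36=88
halt.

88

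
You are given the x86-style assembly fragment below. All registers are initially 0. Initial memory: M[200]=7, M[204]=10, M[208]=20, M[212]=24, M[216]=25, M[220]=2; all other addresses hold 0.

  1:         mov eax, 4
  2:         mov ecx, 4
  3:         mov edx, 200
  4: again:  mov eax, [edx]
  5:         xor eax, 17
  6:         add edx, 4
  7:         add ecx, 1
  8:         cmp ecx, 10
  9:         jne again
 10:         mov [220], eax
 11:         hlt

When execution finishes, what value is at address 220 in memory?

eax=4
ecx=4
edx=200
eax=M[200]=7
eax=7^17=22
edx=200+4=204
ecx=4+1=5
cmp ecx, 10  (cmp 5,10)
jne again: taken
eax=M[204]=10
eax=10^17=27
edx=204+4=208
ecx=5+1=6
cmp ecx, 10  (cmp 6,10)
jne again: taken
eax=M[208]=20
eax=20^17=5
edx=208+4=212
ecx=6+1=7
cmp ecx, 10  (cmp 7,10)
jne again: taken
eax=M[212]=24
eax=24^17=9
edx=212+4=216
ecx=7+1=8
cmp ecx, 10  (cmp 8,10)
jne again: taken
eax=M[216]=25
eax=25^17=8
edx=216+4=220
ecx=8+1=9
cmp ecx, 10  (cmp 9,10)
jne again: taken
eax=M[220]=2
eax=2^17=19
edx=220+4=224
ecx=9+1=10
cmp ecx, 10  (cmp 10,10)
jne again: not taken
mov [220], eax → M[220]=19
halt.

19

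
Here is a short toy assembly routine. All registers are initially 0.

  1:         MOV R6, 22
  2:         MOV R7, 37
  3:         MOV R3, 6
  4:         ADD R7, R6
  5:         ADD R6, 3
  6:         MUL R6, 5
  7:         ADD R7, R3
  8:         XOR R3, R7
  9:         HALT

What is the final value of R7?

MOV R6, 22 → R6=22
MOV R7, 37 → R7=37
MOV R3, 6 → R3=6
ADD R7, R6 → R7=37+22=59
ADD R6, 3 → R6=22+3=25
MUL R6, 5 → R6=25*5=125
ADD R7, R3 → R7=59+6=65
XOR R3, R7 → R3=6^65=71
halt.

65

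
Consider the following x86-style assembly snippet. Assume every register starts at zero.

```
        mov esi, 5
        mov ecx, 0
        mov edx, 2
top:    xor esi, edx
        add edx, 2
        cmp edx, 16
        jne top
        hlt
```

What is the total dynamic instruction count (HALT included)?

32

mov esi, 5 → esi=5
mov ecx, 0 → ecx=0
mov edx, 2 → edx=2
xor esi, edx → esi=5^2=7
add edx, 2 → edx=2+2=4
cmp edx, 16  (cmp 4,16)
jne top: taken
xor esi, edx → esi=7^4=3
add edx, 2 → edx=4+2=6
cmp edx, 16  (cmp 6,16)
jne top: taken
xor esi, edx → esi=3^6=5
add edx, 2 → edx=6+2=8
cmp edx, 16  (cmp 8,16)
jne top: taken
xor esi, edx → esi=5^8=13
add edx, 2 → edx=8+2=10
cmp edx, 16  (cmp 10,16)
jne top: taken
xor esi, edx → esi=13^10=7
add edx, 2 → edx=10+2=12
cmp edx, 16  (cmp 12,16)
jne top: taken
xor esi, edx → esi=7^12=11
add edx, 2 → edx=12+2=14
cmp edx, 16  (cmp 14,16)
jne top: taken
xor esi, edx → esi=11^14=5
add edx, 2 → edx=14+2=16
cmp edx, 16  (cmp 16,16)
jne top: not taken
halt.
Total executed instructions: 32.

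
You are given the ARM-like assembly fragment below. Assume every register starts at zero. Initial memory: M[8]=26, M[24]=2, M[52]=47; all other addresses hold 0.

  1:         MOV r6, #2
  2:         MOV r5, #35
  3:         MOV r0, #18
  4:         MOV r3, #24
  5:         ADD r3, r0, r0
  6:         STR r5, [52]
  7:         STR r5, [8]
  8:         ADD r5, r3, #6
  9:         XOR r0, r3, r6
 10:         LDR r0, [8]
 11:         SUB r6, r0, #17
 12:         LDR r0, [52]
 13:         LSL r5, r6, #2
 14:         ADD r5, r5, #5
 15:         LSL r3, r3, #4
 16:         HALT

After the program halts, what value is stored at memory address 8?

35

r6=2
r5=35
r0=18
r3=24
r3=18+18=36
STR r5, [52] → M[52]=35
STR r5, [8] → M[8]=35
r5=36+6=42
r0=36^2=38
r0=M[8]=35
r6=35-17=18
r0=M[52]=35
r5=18<<2=72
r5=72+5=77
r3=36<<4=576
halt.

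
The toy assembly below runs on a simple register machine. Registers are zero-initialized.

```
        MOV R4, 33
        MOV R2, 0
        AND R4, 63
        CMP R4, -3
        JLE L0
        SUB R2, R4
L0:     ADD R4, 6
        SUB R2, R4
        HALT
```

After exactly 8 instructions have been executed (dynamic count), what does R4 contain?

39

R4=33
R2=0
R4=33&63=33
CMP R4, -3  (cmp 33,-3)
JLE L0: not taken
R2=0-33=-33
R4=33+6=39
R2=(-33)-39=-72
After step 8: R4 = 39.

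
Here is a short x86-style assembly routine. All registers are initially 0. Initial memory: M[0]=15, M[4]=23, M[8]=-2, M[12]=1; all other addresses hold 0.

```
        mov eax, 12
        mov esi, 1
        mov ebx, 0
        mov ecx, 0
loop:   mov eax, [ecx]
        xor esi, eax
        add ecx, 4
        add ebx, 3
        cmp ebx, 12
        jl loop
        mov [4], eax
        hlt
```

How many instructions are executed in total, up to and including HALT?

mov eax, 12 → eax=12
mov esi, 1 → esi=1
mov ebx, 0 → ebx=0
mov ecx, 0 → ecx=0
mov eax, [ecx] → eax=M[0]=15
xor esi, eax → esi=1^15=14
add ecx, 4 → ecx=0+4=4
add ebx, 3 → ebx=0+3=3
cmp ebx, 12  (cmp 3,12)
jl loop: taken
mov eax, [ecx] → eax=M[4]=23
xor esi, eax → esi=14^23=25
add ecx, 4 → ecx=4+4=8
add ebx, 3 → ebx=3+3=6
cmp ebx, 12  (cmp 6,12)
jl loop: taken
mov eax, [ecx] → eax=M[8]=-2
xor esi, eax → esi=25^(-2)=-25
add ecx, 4 → ecx=8+4=12
add ebx, 3 → ebx=6+3=9
cmp ebx, 12  (cmp 9,12)
jl loop: taken
mov eax, [ecx] → eax=M[12]=1
xor esi, eax → esi=(-25)^1=-26
add ecx, 4 → ecx=12+4=16
add ebx, 3 → ebx=9+3=12
cmp ebx, 12  (cmp 12,12)
jl loop: not taken
mov [4], eax → M[4]=1
halt.
Total executed instructions: 30.

30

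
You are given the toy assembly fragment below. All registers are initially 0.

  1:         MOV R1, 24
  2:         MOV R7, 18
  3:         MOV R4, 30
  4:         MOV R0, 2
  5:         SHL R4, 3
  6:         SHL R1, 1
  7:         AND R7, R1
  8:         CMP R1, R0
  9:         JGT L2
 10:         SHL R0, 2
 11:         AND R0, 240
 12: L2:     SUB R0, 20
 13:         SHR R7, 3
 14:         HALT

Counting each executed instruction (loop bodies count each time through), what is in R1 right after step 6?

48

MOV R1, 24 → R1=24
MOV R7, 18 → R7=18
MOV R4, 30 → R4=30
MOV R0, 2 → R0=2
SHL R4, 3 → R4=30<<3=240
SHL R1, 1 → R1=24<<1=48
After step 6: R1 = 48.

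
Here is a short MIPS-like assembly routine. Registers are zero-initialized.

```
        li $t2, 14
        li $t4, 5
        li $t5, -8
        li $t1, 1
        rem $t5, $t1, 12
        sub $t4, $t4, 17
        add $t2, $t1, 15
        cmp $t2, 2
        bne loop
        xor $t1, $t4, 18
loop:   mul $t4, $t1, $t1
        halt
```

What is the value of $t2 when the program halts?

16

li $t2, 14 → $t2=14
li $t4, 5 → $t4=5
li $t5, -8 → $t5=-8
li $t1, 1 → $t1=1
rem $t5, $t1, 12 → $t5=1%12=1
sub $t4, $t4, 17 → $t4=5-17=-12
add $t2, $t1, 15 → $t2=1+15=16
cmp $t2, 2  (cmp 16,2)
bne loop: taken
mul $t4, $t1, $t1 → $t4=1*1=1
halt.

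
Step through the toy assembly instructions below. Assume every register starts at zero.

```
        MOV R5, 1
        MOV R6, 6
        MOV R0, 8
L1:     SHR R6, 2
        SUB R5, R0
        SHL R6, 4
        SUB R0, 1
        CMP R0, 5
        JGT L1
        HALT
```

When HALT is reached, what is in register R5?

-20

R5=1
R6=6
R0=8
R6=6>>2=1
R5=1-8=-7
R6=1<<4=16
R0=8-1=7
CMP R0, 5  (cmp 7,5)
JGT L1: taken
R6=16>>2=4
R5=(-7)-7=-14
R6=4<<4=64
R0=7-1=6
CMP R0, 5  (cmp 6,5)
JGT L1: taken
R6=64>>2=16
R5=(-14)-6=-20
R6=16<<4=256
R0=6-1=5
CMP R0, 5  (cmp 5,5)
JGT L1: not taken
halt.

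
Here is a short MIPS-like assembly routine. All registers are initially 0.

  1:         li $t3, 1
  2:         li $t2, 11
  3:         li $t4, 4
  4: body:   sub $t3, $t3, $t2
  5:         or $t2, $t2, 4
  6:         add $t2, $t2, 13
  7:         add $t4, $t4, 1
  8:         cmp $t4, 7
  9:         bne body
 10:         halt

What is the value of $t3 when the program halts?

-79

li $t3, 1 → $t3=1
li $t2, 11 → $t2=11
li $t4, 4 → $t4=4
sub $t3, $t3, $t2 → $t3=1-11=-10
or $t2, $t2, 4 → $t2=11|4=15
add $t2, $t2, 13 → $t2=15+13=28
add $t4, $t4, 1 → $t4=4+1=5
cmp $t4, 7  (cmp 5,7)
bne body: taken
sub $t3, $t3, $t2 → $t3=(-10)-28=-38
or $t2, $t2, 4 → $t2=28|4=28
add $t2, $t2, 13 → $t2=28+13=41
add $t4, $t4, 1 → $t4=5+1=6
cmp $t4, 7  (cmp 6,7)
bne body: taken
sub $t3, $t3, $t2 → $t3=(-38)-41=-79
or $t2, $t2, 4 → $t2=41|4=45
add $t2, $t2, 13 → $t2=45+13=58
add $t4, $t4, 1 → $t4=6+1=7
cmp $t4, 7  (cmp 7,7)
bne body: not taken
halt.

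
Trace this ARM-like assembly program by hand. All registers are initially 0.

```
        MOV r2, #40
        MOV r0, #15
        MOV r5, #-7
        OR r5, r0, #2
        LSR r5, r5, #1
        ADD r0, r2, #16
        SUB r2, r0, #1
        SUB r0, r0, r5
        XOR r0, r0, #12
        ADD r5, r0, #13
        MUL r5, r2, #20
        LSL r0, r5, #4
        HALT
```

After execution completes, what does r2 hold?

MOV r2, #40 → r2=40
MOV r0, #15 → r0=15
MOV r5, #-7 → r5=-7
OR r5, r0, #2 → r5=15|2=15
LSR r5, r5, #1 → r5=15>>1=7
ADD r0, r2, #16 → r0=40+16=56
SUB r2, r0, #1 → r2=56-1=55
SUB r0, r0, r5 → r0=56-7=49
XOR r0, r0, #12 → r0=49^12=61
ADD r5, r0, #13 → r5=61+13=74
MUL r5, r2, #20 → r5=55*20=1100
LSL r0, r5, #4 → r0=1100<<4=17600
halt.

55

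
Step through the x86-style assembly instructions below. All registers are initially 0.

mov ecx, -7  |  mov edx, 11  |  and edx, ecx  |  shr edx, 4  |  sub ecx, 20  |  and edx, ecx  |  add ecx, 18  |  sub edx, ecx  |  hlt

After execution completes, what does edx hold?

ecx=-7
edx=11
edx=11&(-7)=9
edx=9>>4=0
ecx=(-7)-20=-27
edx=0&(-27)=0
ecx=(-27)+18=-9
edx=0-(-9)=9
halt.

9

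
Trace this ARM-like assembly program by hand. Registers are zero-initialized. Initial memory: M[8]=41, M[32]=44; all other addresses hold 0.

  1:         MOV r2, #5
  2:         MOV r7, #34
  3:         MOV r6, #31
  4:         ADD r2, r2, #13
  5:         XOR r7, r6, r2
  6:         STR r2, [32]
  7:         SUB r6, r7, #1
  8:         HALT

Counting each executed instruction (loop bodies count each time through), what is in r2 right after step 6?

18

r2=5
r7=34
r6=31
r2=5+13=18
r7=31^18=13
STR r2, [32] → M[32]=18
After step 6: r2 = 18.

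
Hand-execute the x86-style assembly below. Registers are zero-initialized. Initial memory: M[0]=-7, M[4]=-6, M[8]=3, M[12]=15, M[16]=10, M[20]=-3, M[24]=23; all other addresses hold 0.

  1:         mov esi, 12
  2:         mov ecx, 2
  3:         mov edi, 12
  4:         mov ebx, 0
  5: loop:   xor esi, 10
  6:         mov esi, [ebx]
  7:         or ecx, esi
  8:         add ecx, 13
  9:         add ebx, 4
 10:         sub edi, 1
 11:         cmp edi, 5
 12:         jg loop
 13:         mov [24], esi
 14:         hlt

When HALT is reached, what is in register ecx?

44

esi=12
ecx=2
edi=12
ebx=0
esi=12^10=6
esi=M[0]=-7
ecx=2|(-7)=-5
ecx=(-5)+13=8
ebx=0+4=4
edi=12-1=11
cmp edi, 5  (cmp 11,5)
jg loop: taken
esi=(-7)^10=-13
esi=M[4]=-6
ecx=8|(-6)=-6
ecx=(-6)+13=7
ebx=4+4=8
edi=11-1=10
cmp edi, 5  (cmp 10,5)
jg loop: taken
esi=(-6)^10=-16
esi=M[8]=3
ecx=7|3=7
ecx=7+13=20
ebx=8+4=12
edi=10-1=9
cmp edi, 5  (cmp 9,5)
jg loop: taken
esi=3^10=9
esi=M[12]=15
ecx=20|15=31
ecx=31+13=44
ebx=12+4=16
edi=9-1=8
cmp edi, 5  (cmp 8,5)
jg loop: taken
esi=15^10=5
esi=M[16]=10
ecx=44|10=46
ecx=46+13=59
ebx=16+4=20
edi=8-1=7
cmp edi, 5  (cmp 7,5)
jg loop: taken
esi=10^10=0
esi=M[20]=-3
ecx=59|(-3)=-1
ecx=(-1)+13=12
ebx=20+4=24
edi=7-1=6
cmp edi, 5  (cmp 6,5)
jg loop: taken
esi=(-3)^10=-9
esi=M[24]=23
ecx=12|23=31
ecx=31+13=44
ebx=24+4=28
edi=6-1=5
cmp edi, 5  (cmp 5,5)
jg loop: not taken
mov [24], esi → M[24]=23
halt.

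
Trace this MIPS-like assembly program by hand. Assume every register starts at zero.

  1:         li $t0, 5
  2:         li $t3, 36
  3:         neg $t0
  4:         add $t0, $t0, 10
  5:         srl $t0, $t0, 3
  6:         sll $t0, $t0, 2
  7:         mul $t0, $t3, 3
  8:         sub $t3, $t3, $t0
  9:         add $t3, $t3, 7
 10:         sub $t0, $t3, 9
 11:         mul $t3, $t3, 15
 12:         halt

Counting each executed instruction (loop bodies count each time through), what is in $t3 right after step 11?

-975

li $t0, 5 → $t0=5
li $t3, 36 → $t3=36
neg $t0 → $t0=-(5)=-5
add $t0, $t0, 10 → $t0=(-5)+10=5
srl $t0, $t0, 3 → $t0=5>>3=0
sll $t0, $t0, 2 → $t0=0<<2=0
mul $t0, $t3, 3 → $t0=36*3=108
sub $t3, $t3, $t0 → $t3=36-108=-72
add $t3, $t3, 7 → $t3=(-72)+7=-65
sub $t0, $t3, 9 → $t0=(-65)-9=-74
mul $t3, $t3, 15 → $t3=(-65)*15=-975
After step 11: $t3 = -975.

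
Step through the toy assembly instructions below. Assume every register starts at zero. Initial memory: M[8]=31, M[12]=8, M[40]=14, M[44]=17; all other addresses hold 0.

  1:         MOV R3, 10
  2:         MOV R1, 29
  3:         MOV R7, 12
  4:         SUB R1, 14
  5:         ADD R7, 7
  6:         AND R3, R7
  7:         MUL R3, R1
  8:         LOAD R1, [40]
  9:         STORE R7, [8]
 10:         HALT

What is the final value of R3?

30

MOV R3, 10 → R3=10
MOV R1, 29 → R1=29
MOV R7, 12 → R7=12
SUB R1, 14 → R1=29-14=15
ADD R7, 7 → R7=12+7=19
AND R3, R7 → R3=10&19=2
MUL R3, R1 → R3=2*15=30
LOAD R1, [40] → R1=M[40]=14
STORE R7, [8] → M[8]=19
halt.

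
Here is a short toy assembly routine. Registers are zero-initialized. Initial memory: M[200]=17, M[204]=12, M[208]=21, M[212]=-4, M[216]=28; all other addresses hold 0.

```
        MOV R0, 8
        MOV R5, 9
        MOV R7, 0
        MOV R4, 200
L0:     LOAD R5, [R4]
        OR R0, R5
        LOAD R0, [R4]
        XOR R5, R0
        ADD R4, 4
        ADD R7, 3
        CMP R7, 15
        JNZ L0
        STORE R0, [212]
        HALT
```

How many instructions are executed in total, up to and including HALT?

MOV R0, 8 → R0=8
MOV R5, 9 → R5=9
MOV R7, 0 → R7=0
MOV R4, 200 → R4=200
LOAD R5, [R4] → R5=M[200]=17
OR R0, R5 → R0=8|17=25
LOAD R0, [R4] → R0=M[200]=17
XOR R5, R0 → R5=17^17=0
ADD R4, 4 → R4=200+4=204
ADD R7, 3 → R7=0+3=3
CMP R7, 15  (cmp 3,15)
JNZ L0: taken
LOAD R5, [R4] → R5=M[204]=12
OR R0, R5 → R0=17|12=29
LOAD R0, [R4] → R0=M[204]=12
XOR R5, R0 → R5=12^12=0
ADD R4, 4 → R4=204+4=208
ADD R7, 3 → R7=3+3=6
CMP R7, 15  (cmp 6,15)
JNZ L0: taken
LOAD R5, [R4] → R5=M[208]=21
OR R0, R5 → R0=12|21=29
LOAD R0, [R4] → R0=M[208]=21
XOR R5, R0 → R5=21^21=0
ADD R4, 4 → R4=208+4=212
ADD R7, 3 → R7=6+3=9
CMP R7, 15  (cmp 9,15)
JNZ L0: taken
LOAD R5, [R4] → R5=M[212]=-4
OR R0, R5 → R0=21|(-4)=-3
LOAD R0, [R4] → R0=M[212]=-4
XOR R5, R0 → R5=(-4)^(-4)=0
ADD R4, 4 → R4=212+4=216
ADD R7, 3 → R7=9+3=12
CMP R7, 15  (cmp 12,15)
JNZ L0: taken
LOAD R5, [R4] → R5=M[216]=28
OR R0, R5 → R0=(-4)|28=-4
LOAD R0, [R4] → R0=M[216]=28
XOR R5, R0 → R5=28^28=0
ADD R4, 4 → R4=216+4=220
ADD R7, 3 → R7=12+3=15
CMP R7, 15  (cmp 15,15)
JNZ L0: not taken
STORE R0, [212] → M[212]=28
halt.
Total executed instructions: 46.

46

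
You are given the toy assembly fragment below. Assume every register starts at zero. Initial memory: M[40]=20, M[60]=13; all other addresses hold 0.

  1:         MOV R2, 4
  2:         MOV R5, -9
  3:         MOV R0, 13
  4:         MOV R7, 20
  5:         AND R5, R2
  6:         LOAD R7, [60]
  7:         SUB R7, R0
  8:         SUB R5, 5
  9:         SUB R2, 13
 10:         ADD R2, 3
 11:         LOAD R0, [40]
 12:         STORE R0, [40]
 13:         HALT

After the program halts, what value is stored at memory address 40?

20

R2=4
R5=-9
R0=13
R7=20
R5=(-9)&4=4
R7=M[60]=13
R7=13-13=0
R5=4-5=-1
R2=4-13=-9
R2=(-9)+3=-6
R0=M[40]=20
STORE R0, [40] → M[40]=20
halt.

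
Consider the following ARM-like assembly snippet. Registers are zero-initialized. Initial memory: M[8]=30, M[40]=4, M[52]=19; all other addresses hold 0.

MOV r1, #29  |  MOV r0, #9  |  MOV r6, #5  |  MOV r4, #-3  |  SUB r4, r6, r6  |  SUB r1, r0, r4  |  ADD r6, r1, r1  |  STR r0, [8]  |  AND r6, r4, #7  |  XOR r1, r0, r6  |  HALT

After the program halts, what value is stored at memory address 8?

9

MOV r1, #29 → r1=29
MOV r0, #9 → r0=9
MOV r6, #5 → r6=5
MOV r4, #-3 → r4=-3
SUB r4, r6, r6 → r4=5-5=0
SUB r1, r0, r4 → r1=9-0=9
ADD r6, r1, r1 → r6=9+9=18
STR r0, [8] → M[8]=9
AND r6, r4, #7 → r6=0&7=0
XOR r1, r0, r6 → r1=9^0=9
halt.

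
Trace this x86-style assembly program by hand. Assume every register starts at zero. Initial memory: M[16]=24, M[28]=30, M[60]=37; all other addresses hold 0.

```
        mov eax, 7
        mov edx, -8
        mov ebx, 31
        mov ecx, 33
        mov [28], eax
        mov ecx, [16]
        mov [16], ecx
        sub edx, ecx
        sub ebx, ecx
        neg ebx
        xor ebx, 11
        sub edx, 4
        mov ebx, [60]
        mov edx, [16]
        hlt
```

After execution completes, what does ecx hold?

24

mov eax, 7 → eax=7
mov edx, -8 → edx=-8
mov ebx, 31 → ebx=31
mov ecx, 33 → ecx=33
mov [28], eax → M[28]=7
mov ecx, [16] → ecx=M[16]=24
mov [16], ecx → M[16]=24
sub edx, ecx → edx=(-8)-24=-32
sub ebx, ecx → ebx=31-24=7
neg ebx → ebx=-(7)=-7
xor ebx, 11 → ebx=(-7)^11=-14
sub edx, 4 → edx=(-32)-4=-36
mov ebx, [60] → ebx=M[60]=37
mov edx, [16] → edx=M[16]=24
halt.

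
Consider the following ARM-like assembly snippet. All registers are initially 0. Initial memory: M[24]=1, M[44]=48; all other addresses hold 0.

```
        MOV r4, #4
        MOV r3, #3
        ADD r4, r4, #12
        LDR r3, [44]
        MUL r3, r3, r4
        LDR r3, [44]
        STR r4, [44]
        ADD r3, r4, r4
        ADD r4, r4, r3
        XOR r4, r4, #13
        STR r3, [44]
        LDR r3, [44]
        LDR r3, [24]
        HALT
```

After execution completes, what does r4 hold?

MOV r4, #4 → r4=4
MOV r3, #3 → r3=3
ADD r4, r4, #12 → r4=4+12=16
LDR r3, [44] → r3=M[44]=48
MUL r3, r3, r4 → r3=48*16=768
LDR r3, [44] → r3=M[44]=48
STR r4, [44] → M[44]=16
ADD r3, r4, r4 → r3=16+16=32
ADD r4, r4, r3 → r4=16+32=48
XOR r4, r4, #13 → r4=48^13=61
STR r3, [44] → M[44]=32
LDR r3, [44] → r3=M[44]=32
LDR r3, [24] → r3=M[24]=1
halt.

61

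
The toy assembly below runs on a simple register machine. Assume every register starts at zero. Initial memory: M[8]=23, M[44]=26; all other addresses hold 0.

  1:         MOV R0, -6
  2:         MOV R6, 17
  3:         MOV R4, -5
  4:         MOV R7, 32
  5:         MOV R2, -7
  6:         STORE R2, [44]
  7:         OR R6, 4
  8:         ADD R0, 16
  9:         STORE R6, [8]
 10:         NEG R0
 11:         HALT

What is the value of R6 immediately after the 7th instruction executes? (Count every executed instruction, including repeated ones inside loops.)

21

after MOV R0, -6: R0=-6
after MOV R6, 17: R6=17
after MOV R4, -5: R4=-5
after MOV R7, 32: R7=32
after MOV R2, -7: R2=-7
STORE R2, [44] → M[44]=-7
after OR R6, 4: R6=17|4=21
After step 7: R6 = 21.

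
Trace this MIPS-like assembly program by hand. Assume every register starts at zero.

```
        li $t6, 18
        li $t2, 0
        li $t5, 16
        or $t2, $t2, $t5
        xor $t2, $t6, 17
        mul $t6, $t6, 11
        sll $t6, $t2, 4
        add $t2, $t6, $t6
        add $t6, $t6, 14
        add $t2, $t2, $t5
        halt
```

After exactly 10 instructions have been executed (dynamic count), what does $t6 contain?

62

li $t6, 18 → $t6=18
li $t2, 0 → $t2=0
li $t5, 16 → $t5=16
or $t2, $t2, $t5 → $t2=0|16=16
xor $t2, $t6, 17 → $t2=18^17=3
mul $t6, $t6, 11 → $t6=18*11=198
sll $t6, $t2, 4 → $t6=3<<4=48
add $t2, $t6, $t6 → $t2=48+48=96
add $t6, $t6, 14 → $t6=48+14=62
add $t2, $t2, $t5 → $t2=96+16=112
After step 10: $t6 = 62.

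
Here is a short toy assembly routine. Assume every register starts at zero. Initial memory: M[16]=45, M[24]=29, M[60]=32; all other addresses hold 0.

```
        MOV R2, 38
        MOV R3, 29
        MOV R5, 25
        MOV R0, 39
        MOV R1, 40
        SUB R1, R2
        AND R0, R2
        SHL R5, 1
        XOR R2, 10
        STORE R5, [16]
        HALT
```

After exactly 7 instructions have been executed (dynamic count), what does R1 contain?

R2=38
R3=29
R5=25
R0=39
R1=40
R1=40-38=2
R0=39&38=38
After step 7: R1 = 2.

2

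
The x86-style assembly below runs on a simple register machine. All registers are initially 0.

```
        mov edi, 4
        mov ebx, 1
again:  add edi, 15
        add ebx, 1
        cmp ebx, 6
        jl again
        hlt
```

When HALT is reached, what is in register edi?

79

edi=4
ebx=1
edi=4+15=19
ebx=1+1=2
cmp ebx, 6  (cmp 2,6)
jl again: taken
edi=19+15=34
ebx=2+1=3
cmp ebx, 6  (cmp 3,6)
jl again: taken
edi=34+15=49
ebx=3+1=4
cmp ebx, 6  (cmp 4,6)
jl again: taken
edi=49+15=64
ebx=4+1=5
cmp ebx, 6  (cmp 5,6)
jl again: taken
edi=64+15=79
ebx=5+1=6
cmp ebx, 6  (cmp 6,6)
jl again: not taken
halt.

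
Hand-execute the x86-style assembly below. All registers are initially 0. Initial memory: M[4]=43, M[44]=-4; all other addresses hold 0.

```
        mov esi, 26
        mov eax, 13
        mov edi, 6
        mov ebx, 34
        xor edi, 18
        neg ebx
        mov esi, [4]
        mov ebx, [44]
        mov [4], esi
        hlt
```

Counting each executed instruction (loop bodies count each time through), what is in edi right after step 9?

esi=26
eax=13
edi=6
ebx=34
edi=6^18=20
ebx=-(34)=-34
esi=M[4]=43
ebx=M[44]=-4
mov [4], esi → M[4]=43
After step 9: edi = 20.

20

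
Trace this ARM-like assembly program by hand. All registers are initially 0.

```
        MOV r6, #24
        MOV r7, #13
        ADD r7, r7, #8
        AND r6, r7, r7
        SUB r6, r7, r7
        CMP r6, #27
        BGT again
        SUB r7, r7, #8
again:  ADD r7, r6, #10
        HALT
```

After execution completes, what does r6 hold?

0

after MOV r6, #24: r6=24
after MOV r7, #13: r7=13
after ADD r7, r7, #8: r7=13+8=21
after AND r6, r7, r7: r6=21&21=21
after SUB r6, r7, r7: r6=21-21=0
CMP r6, #27  (cmp 0,27)
BGT again: not taken
after SUB r7, r7, #8: r7=21-8=13
after ADD r7, r6, #10: r7=0+10=10
halt.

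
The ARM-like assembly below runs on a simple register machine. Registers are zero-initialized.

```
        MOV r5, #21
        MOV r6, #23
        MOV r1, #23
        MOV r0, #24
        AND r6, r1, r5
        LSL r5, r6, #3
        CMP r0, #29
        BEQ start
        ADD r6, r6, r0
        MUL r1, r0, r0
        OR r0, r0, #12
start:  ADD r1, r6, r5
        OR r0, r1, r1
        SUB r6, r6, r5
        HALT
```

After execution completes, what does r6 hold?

-123

MOV r5, #21 → r5=21
MOV r6, #23 → r6=23
MOV r1, #23 → r1=23
MOV r0, #24 → r0=24
AND r6, r1, r5 → r6=23&21=21
LSL r5, r6, #3 → r5=21<<3=168
CMP r0, #29  (cmp 24,29)
BEQ start: not taken
ADD r6, r6, r0 → r6=21+24=45
MUL r1, r0, r0 → r1=24*24=576
OR r0, r0, #12 → r0=24|12=28
ADD r1, r6, r5 → r1=45+168=213
OR r0, r1, r1 → r0=213|213=213
SUB r6, r6, r5 → r6=45-168=-123
halt.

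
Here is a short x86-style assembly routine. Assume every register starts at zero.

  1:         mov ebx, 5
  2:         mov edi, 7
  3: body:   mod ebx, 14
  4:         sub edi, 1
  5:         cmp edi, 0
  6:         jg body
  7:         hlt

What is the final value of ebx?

5

ebx=5
edi=7
ebx=5%14=5
edi=7-1=6
cmp edi, 0  (cmp 6,0)
jg body: taken
ebx=5%14=5
edi=6-1=5
cmp edi, 0  (cmp 5,0)
jg body: taken
ebx=5%14=5
edi=5-1=4
cmp edi, 0  (cmp 4,0)
jg body: taken
ebx=5%14=5
edi=4-1=3
cmp edi, 0  (cmp 3,0)
jg body: taken
ebx=5%14=5
edi=3-1=2
cmp edi, 0  (cmp 2,0)
jg body: taken
ebx=5%14=5
edi=2-1=1
cmp edi, 0  (cmp 1,0)
jg body: taken
ebx=5%14=5
edi=1-1=0
cmp edi, 0  (cmp 0,0)
jg body: not taken
halt.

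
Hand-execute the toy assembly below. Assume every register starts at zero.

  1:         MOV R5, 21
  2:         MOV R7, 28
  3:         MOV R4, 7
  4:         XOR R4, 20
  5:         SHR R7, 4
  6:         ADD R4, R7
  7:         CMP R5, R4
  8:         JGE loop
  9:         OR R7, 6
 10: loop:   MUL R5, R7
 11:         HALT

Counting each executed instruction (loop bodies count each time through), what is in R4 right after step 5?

19

MOV R5, 21 → R5=21
MOV R7, 28 → R7=28
MOV R4, 7 → R4=7
XOR R4, 20 → R4=7^20=19
SHR R7, 4 → R7=28>>4=1
After step 5: R4 = 19.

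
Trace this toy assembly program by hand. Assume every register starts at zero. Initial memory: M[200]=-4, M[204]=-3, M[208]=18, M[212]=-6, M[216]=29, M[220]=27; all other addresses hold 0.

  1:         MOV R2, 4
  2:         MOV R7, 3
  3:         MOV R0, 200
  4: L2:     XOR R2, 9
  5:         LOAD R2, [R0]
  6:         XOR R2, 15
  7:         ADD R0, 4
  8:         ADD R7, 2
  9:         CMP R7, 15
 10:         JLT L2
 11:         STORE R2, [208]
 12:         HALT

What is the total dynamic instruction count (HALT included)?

after MOV R2, 4: R2=4
after MOV R7, 3: R7=3
after MOV R0, 200: R0=200
after XOR R2, 9: R2=4^9=13
after LOAD R2, [R0]: R2=M[200]=-4
after XOR R2, 15: R2=(-4)^15=-13
after ADD R0, 4: R0=200+4=204
after ADD R7, 2: R7=3+2=5
CMP R7, 15  (cmp 5,15)
JLT L2: taken
after XOR R2, 9: R2=(-13)^9=-6
after LOAD R2, [R0]: R2=M[204]=-3
after XOR R2, 15: R2=(-3)^15=-14
after ADD R0, 4: R0=204+4=208
after ADD R7, 2: R7=5+2=7
CMP R7, 15  (cmp 7,15)
JLT L2: taken
after XOR R2, 9: R2=(-14)^9=-5
after LOAD R2, [R0]: R2=M[208]=18
after XOR R2, 15: R2=18^15=29
after ADD R0, 4: R0=208+4=212
after ADD R7, 2: R7=7+2=9
CMP R7, 15  (cmp 9,15)
JLT L2: taken
after XOR R2, 9: R2=29^9=20
after LOAD R2, [R0]: R2=M[212]=-6
after XOR R2, 15: R2=(-6)^15=-11
after ADD R0, 4: R0=212+4=216
after ADD R7, 2: R7=9+2=11
CMP R7, 15  (cmp 11,15)
JLT L2: taken
after XOR R2, 9: R2=(-11)^9=-4
after LOAD R2, [R0]: R2=M[216]=29
after XOR R2, 15: R2=29^15=18
after ADD R0, 4: R0=216+4=220
after ADD R7, 2: R7=11+2=13
CMP R7, 15  (cmp 13,15)
JLT L2: taken
after XOR R2, 9: R2=18^9=27
after LOAD R2, [R0]: R2=M[220]=27
after XOR R2, 15: R2=27^15=20
after ADD R0, 4: R0=220+4=224
after ADD R7, 2: R7=13+2=15
CMP R7, 15  (cmp 15,15)
JLT L2: not taken
STORE R2, [208] → M[208]=20
halt.
Total executed instructions: 47.

47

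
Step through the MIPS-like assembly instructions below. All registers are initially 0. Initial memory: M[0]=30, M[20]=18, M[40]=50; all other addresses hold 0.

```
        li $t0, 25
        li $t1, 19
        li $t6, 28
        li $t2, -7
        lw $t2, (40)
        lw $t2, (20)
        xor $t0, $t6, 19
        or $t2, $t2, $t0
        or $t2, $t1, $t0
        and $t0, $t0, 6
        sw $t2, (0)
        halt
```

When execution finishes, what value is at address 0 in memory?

after li $t0, 25: $t0=25
after li $t1, 19: $t1=19
after li $t6, 28: $t6=28
after li $t2, -7: $t2=-7
after lw $t2, (40): $t2=M[40]=50
after lw $t2, (20): $t2=M[20]=18
after xor $t0, $t6, 19: $t0=28^19=15
after or $t2, $t2, $t0: $t2=18|15=31
after or $t2, $t1, $t0: $t2=19|15=31
after and $t0, $t0, 6: $t0=15&6=6
sw $t2, (0) → M[0]=31
halt.

31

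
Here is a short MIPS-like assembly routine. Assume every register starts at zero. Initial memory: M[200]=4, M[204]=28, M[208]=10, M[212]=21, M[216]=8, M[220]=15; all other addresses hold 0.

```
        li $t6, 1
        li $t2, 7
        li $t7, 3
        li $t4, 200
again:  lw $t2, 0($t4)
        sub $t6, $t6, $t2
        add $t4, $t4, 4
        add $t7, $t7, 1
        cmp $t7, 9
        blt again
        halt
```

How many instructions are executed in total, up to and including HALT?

41

after li $t6, 1: $t6=1
after li $t2, 7: $t2=7
after li $t7, 3: $t7=3
after li $t4, 200: $t4=200
after lw $t2, 0($t4): $t2=M[200]=4
after sub $t6, $t6, $t2: $t6=1-4=-3
after add $t4, $t4, 4: $t4=200+4=204
after add $t7, $t7, 1: $t7=3+1=4
cmp $t7, 9  (cmp 4,9)
blt again: taken
after lw $t2, 0($t4): $t2=M[204]=28
after sub $t6, $t6, $t2: $t6=(-3)-28=-31
after add $t4, $t4, 4: $t4=204+4=208
after add $t7, $t7, 1: $t7=4+1=5
cmp $t7, 9  (cmp 5,9)
blt again: taken
after lw $t2, 0($t4): $t2=M[208]=10
after sub $t6, $t6, $t2: $t6=(-31)-10=-41
after add $t4, $t4, 4: $t4=208+4=212
after add $t7, $t7, 1: $t7=5+1=6
cmp $t7, 9  (cmp 6,9)
blt again: taken
after lw $t2, 0($t4): $t2=M[212]=21
after sub $t6, $t6, $t2: $t6=(-41)-21=-62
after add $t4, $t4, 4: $t4=212+4=216
after add $t7, $t7, 1: $t7=6+1=7
cmp $t7, 9  (cmp 7,9)
blt again: taken
after lw $t2, 0($t4): $t2=M[216]=8
after sub $t6, $t6, $t2: $t6=(-62)-8=-70
after add $t4, $t4, 4: $t4=216+4=220
after add $t7, $t7, 1: $t7=7+1=8
cmp $t7, 9  (cmp 8,9)
blt again: taken
after lw $t2, 0($t4): $t2=M[220]=15
after sub $t6, $t6, $t2: $t6=(-70)-15=-85
after add $t4, $t4, 4: $t4=220+4=224
after add $t7, $t7, 1: $t7=8+1=9
cmp $t7, 9  (cmp 9,9)
blt again: not taken
halt.
Total executed instructions: 41.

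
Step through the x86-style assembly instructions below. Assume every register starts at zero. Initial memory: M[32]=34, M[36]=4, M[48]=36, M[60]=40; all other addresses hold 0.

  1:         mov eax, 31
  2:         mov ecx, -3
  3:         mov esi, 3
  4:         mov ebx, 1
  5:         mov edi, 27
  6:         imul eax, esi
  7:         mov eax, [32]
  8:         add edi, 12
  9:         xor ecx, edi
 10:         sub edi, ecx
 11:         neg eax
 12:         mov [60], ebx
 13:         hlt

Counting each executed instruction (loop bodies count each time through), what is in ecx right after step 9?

mov eax, 31 → eax=31
mov ecx, -3 → ecx=-3
mov esi, 3 → esi=3
mov ebx, 1 → ebx=1
mov edi, 27 → edi=27
imul eax, esi → eax=31*3=93
mov eax, [32] → eax=M[32]=34
add edi, 12 → edi=27+12=39
xor ecx, edi → ecx=(-3)^39=-38
After step 9: ecx = -38.

-38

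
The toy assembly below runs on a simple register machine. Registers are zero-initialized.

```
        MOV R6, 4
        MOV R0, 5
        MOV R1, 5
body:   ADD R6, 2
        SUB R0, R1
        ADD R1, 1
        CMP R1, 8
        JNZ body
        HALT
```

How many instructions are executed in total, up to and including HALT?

19

R6=4
R0=5
R1=5
R6=4+2=6
R0=5-5=0
R1=5+1=6
CMP R1, 8  (cmp 6,8)
JNZ body: taken
R6=6+2=8
R0=0-6=-6
R1=6+1=7
CMP R1, 8  (cmp 7,8)
JNZ body: taken
R6=8+2=10
R0=(-6)-7=-13
R1=7+1=8
CMP R1, 8  (cmp 8,8)
JNZ body: not taken
halt.
Total executed instructions: 19.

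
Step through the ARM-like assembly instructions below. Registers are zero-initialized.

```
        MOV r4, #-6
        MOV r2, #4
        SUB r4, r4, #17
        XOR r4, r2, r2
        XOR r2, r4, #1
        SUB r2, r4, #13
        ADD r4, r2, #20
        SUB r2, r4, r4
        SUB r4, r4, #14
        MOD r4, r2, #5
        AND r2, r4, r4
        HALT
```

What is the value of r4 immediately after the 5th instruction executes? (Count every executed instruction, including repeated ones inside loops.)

0

r4=-6
r2=4
r4=(-6)-17=-23
r4=4^4=0
r2=0^1=1
After step 5: r4 = 0.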